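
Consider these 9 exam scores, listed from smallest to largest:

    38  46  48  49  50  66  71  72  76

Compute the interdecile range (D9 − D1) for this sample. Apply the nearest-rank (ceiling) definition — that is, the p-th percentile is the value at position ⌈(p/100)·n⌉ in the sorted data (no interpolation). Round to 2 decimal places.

n = 9.
P10: rank ⌈10/100·9⌉ = 1 → 38.
P90: rank ⌈90/100·9⌉ = 9 → 76.
Difference: 76 − 38 = 38.

38.00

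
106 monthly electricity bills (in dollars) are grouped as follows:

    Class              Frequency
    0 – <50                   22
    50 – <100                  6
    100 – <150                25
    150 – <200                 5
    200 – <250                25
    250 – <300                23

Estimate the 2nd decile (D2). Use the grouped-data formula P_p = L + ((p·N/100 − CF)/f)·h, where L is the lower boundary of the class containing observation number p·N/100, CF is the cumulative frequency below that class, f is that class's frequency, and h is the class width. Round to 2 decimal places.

48.18

N = 106; target position k = 20/100 · 106 = 21.2.
Cumulative frequencies: 22, 28, 53, 58, 83, 106.
Observation 21.2 falls in the class 0 – <50.
L = 0, CF = 0, f = 22, h = 50.
P20 = 0 + ((21.2 − 0)/22)·50 = 0 + 48.1818 = 48.1818.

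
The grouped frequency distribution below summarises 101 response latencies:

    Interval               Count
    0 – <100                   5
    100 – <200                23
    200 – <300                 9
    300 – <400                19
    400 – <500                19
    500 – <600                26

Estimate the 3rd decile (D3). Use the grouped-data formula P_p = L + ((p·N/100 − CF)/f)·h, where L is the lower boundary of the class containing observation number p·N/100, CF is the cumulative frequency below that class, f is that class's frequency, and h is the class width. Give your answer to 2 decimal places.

N = 101; target position k = 30/100 · 101 = 30.3.
Cumulative frequencies: 5, 28, 37, 56, 75, 101.
Observation 30.3 falls in the class 200 – <300.
L = 200, CF = 28, f = 9, h = 100.
P30 = 200 + ((30.3 − 28)/9)·100 = 200 + 25.5556 = 225.556.

225.56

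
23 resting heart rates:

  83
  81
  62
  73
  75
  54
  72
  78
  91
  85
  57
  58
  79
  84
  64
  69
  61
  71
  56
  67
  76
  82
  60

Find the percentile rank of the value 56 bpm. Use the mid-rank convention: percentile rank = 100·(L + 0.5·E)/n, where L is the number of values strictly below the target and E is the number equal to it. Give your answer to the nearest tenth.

6.5

Sorted: 54, 56, 57, 58, 60, 61, 62, 64, 67, 69, 71, 72, 73, 75, 76, 78, 79, 81, 82, 83, 84, 85, 91.
Count below 56: L = 1; count equal: E = 1; n = 23.
Percentile rank = 100·(1 + 0.5·1)/23 = 100·1.5/23 = 6.522.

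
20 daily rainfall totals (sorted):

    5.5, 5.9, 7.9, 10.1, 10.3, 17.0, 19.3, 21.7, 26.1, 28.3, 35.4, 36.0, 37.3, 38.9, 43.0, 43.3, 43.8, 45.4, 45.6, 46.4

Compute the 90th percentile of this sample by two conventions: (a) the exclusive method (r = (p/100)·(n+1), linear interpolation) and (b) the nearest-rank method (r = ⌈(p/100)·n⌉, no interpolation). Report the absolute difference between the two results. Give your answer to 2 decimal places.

0.18

n = 20.
(a) r = 18.9; between ranks 18 (45.4) and 19 (45.6): 45.58.
(b) the nearest-rank method: rank 18 → 45.4.
|45.58 − 45.4| = 0.18.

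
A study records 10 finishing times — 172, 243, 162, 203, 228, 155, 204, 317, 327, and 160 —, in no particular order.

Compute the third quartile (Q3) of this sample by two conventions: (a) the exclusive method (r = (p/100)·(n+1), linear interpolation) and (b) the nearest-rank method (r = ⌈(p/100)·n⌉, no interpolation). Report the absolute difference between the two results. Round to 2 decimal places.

18.50

Sorted: 155, 160, 162, 172, 203, 204, 228, 243, 317, 327.
n = 10.
(a) r = 8.25; between ranks 8 (243) and 9 (317): 261.5.
(b) the nearest-rank method: rank 8 → 243.
|261.5 − 243| = 18.5.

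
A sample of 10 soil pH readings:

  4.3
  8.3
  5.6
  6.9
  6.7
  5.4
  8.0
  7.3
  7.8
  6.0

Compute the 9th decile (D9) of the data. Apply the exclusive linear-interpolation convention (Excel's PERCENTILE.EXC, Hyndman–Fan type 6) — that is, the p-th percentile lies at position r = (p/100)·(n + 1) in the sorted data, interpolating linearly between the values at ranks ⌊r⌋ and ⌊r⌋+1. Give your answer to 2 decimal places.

Sorted: 4.3, 5.4, 5.6, 6.0, 6.7, 6.9, 7.3, 7.8, 8.0, 8.3.
n = 10.
r = (90/100)·(10 + 1) = 9.9.
Rank 9 is 8.0 and rank 10 is 8.3.
Interpolate: 8.0 + 0.9·(8.3 − 8.0) = 8.0 + 0.9·0.3 = 8.27.

8.27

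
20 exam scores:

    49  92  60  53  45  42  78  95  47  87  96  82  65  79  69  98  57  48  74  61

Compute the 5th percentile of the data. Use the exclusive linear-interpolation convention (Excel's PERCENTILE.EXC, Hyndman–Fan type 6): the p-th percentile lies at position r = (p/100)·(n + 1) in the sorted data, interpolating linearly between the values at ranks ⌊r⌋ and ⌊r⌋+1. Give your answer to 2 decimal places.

42.15

Sorted: 42, 45, 47, 48, 49, 53, 57, 60, 61, 65, 69, 74, 78, 79, 82, 87, 92, 95, 96, 98.
n = 20.
r = (5/100)·(20 + 1) = 1.05.
Rank 1 is 42 and rank 2 is 45.
Interpolate: 42 + 0.05·(45 − 42) = 42 + 0.05·3 = 42.15.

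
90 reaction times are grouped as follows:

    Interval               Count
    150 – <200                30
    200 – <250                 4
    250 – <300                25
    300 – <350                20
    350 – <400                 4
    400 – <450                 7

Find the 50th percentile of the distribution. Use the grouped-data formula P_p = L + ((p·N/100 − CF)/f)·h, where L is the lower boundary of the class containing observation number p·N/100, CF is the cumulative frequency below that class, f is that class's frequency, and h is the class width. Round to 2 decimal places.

N = 90; target position k = 50/100 · 90 = 45.
Cumulative frequencies: 30, 34, 59, 79, 83, 90.
Observation 45 falls in the class 250 – <300.
L = 250, CF = 34, f = 25, h = 50.
P50 = 250 + ((45 − 34)/25)·50 = 250 + 22 = 272.

272.00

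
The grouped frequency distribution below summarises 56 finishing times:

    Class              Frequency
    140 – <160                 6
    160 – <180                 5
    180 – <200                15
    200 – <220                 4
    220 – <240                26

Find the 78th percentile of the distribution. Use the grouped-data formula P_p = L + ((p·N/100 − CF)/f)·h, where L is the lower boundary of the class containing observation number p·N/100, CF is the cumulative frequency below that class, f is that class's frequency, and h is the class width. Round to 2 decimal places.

230.52

N = 56; target position k = 78/100 · 56 = 43.68.
Cumulative frequencies: 6, 11, 26, 30, 56.
Observation 43.68 falls in the class 220 – <240.
L = 220, CF = 30, f = 26, h = 20.
P78 = 220 + ((43.68 − 30)/26)·20 = 220 + 10.5231 = 230.523.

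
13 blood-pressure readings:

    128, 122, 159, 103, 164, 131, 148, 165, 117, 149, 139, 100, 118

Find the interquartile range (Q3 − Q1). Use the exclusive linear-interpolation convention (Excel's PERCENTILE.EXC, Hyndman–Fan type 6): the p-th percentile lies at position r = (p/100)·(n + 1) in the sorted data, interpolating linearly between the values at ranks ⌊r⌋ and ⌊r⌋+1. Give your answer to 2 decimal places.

Sorted: 100, 103, 117, 118, 122, 128, 131, 139, 148, 149, 159, 164, 165.
n = 13.
P25: r = 3.5; ranks 3–4 are 117, 118; interpolating gives 117.5.
P75: r = 10.5; ranks 10–11 are 149, 159; interpolating gives 154.
Difference: 154 − 117.5 = 36.5.

36.50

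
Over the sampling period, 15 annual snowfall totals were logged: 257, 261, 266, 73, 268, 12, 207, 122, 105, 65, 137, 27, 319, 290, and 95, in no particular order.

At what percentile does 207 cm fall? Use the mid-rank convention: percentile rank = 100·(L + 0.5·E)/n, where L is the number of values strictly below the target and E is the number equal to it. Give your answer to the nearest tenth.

Sorted: 12, 27, 65, 73, 95, 105, 122, 137, 207, 257, 261, 266, 268, 290, 319.
Count below 207: L = 8; count equal: E = 1; n = 15.
Percentile rank = 100·(8 + 0.5·1)/15 = 100·8.5/15 = 56.67.

56.7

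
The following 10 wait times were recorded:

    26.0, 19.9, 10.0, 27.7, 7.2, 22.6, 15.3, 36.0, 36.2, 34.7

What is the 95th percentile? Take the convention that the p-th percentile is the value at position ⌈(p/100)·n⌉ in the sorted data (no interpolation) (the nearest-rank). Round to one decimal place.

Sorted: 7.2, 10.0, 15.3, 19.9, 22.6, 26.0, 27.7, 34.7, 36.0, 36.2.
n = 10.
Position = ⌈95/100 · 10⌉ = ⌈9.5⌉ = 10.
The value at rank 10 is 36.2.

36.2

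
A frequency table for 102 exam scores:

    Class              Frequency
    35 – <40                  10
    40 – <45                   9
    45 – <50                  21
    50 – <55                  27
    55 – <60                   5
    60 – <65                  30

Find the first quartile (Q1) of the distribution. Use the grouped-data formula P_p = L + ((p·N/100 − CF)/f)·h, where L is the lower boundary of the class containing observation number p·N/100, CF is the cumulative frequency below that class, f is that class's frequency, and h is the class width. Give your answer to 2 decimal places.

N = 102; target position k = 25/100 · 102 = 25.5.
Cumulative frequencies: 10, 19, 40, 67, 72, 102.
Observation 25.5 falls in the class 45 – <50.
L = 45, CF = 19, f = 21, h = 5.
P25 = 45 + ((25.5 − 19)/21)·5 = 45 + 1.54762 = 46.5476.

46.55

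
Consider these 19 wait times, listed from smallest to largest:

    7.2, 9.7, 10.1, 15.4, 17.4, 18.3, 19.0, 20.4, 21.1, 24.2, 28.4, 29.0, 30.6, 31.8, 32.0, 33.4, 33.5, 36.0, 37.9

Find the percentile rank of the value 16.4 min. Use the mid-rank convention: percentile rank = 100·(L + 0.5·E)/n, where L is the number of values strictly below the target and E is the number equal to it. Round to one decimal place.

21.1

Count below 16.4: L = 4; count equal: E = 0; n = 19.
Percentile rank = 100·(4 + 0.5·0)/19 = 100·4/19 = 21.05.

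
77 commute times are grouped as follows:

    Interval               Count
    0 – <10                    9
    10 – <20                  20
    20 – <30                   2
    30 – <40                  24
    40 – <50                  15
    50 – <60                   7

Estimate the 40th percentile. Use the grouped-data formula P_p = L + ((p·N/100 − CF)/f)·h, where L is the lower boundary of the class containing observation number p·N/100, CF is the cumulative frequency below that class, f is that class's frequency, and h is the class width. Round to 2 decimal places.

N = 77; target position k = 40/100 · 77 = 30.8.
Cumulative frequencies: 9, 29, 31, 55, 70, 77.
Observation 30.8 falls in the class 20 – <30.
L = 20, CF = 29, f = 2, h = 10.
P40 = 20 + ((30.8 − 29)/2)·10 = 20 + 9 = 29.

29.00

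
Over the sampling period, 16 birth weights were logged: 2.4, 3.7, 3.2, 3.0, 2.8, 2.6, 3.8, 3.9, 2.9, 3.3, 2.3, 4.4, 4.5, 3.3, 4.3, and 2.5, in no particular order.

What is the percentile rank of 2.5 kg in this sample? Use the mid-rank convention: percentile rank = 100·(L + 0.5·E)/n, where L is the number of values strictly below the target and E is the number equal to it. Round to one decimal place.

Sorted: 2.3, 2.4, 2.5, 2.6, 2.8, 2.9, 3.0, 3.2, 3.3, 3.3, 3.7, 3.8, 3.9, 4.3, 4.4, 4.5.
Count below 2.5: L = 2; count equal: E = 1; n = 16.
Percentile rank = 100·(2 + 0.5·1)/16 = 100·2.5/16 = 15.62.

15.6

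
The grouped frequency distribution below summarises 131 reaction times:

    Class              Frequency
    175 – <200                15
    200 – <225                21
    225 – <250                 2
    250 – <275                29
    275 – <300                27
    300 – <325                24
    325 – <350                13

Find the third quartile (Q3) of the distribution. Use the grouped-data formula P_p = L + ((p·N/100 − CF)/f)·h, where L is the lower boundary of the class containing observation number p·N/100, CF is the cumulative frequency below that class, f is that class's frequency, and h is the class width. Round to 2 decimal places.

N = 131; target position k = 75/100 · 131 = 98.25.
Cumulative frequencies: 15, 36, 38, 67, 94, 118, 131.
Observation 98.25 falls in the class 300 – <325.
L = 300, CF = 94, f = 24, h = 25.
P75 = 300 + ((98.25 − 94)/24)·25 = 300 + 4.42708 = 304.427.

304.43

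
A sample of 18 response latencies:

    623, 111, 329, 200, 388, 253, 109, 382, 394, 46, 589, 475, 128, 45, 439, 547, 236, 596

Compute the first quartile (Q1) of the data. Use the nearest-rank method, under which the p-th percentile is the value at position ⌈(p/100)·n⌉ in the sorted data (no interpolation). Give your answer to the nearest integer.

128

Sorted: 45, 46, 109, 111, 128, 200, 236, 253, 329, 382, 388, 394, 439, 475, 547, 589, 596, 623.
n = 18.
Position = ⌈25/100 · 18⌉ = ⌈4.5⌉ = 5.
The value at rank 5 is 128.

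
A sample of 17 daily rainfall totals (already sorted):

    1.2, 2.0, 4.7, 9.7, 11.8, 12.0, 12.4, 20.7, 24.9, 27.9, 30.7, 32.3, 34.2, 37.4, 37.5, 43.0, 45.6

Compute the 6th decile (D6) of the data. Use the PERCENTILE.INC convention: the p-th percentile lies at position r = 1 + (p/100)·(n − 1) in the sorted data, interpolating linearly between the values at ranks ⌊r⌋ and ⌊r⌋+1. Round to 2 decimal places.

29.58

n = 17.
r = 1 + (60/100)·(17 − 1) = 1 + 9.6 = 10.6.
Rank 10 is 27.9 and rank 11 is 30.7.
Interpolate: 27.9 + 0.6·(30.7 − 27.9) = 27.9 + 0.6·2.8 = 29.58.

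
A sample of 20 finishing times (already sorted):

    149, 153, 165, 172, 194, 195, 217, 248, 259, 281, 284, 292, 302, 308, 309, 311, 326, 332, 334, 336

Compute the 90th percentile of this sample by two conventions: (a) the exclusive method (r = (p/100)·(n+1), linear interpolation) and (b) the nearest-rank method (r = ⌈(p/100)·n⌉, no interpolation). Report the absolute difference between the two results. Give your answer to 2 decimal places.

1.80

n = 20.
(a) r = 18.9; between ranks 18 (332) and 19 (334): 333.8.
(b) the nearest-rank method: rank 18 → 332.
|333.8 − 332| = 1.8.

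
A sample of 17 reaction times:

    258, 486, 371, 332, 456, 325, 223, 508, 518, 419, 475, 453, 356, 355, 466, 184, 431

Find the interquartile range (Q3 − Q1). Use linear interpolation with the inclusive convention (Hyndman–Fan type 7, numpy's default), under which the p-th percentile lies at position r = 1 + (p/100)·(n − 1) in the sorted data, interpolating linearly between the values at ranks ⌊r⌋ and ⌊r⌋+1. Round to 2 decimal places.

134.00

Sorted: 184, 223, 258, 325, 332, 355, 356, 371, 419, 431, 453, 456, 466, 475, 486, 508, 518.
n = 17.
P25: r = 5 (integer) → 332.
P75: r = 13 (integer) → 466.
Difference: 466 − 332 = 134.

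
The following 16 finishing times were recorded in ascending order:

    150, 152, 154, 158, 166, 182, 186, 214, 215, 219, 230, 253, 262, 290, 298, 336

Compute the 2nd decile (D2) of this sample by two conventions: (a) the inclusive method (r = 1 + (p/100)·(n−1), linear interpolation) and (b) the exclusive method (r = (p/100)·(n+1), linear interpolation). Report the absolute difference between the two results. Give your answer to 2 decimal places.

n = 16.
(a) r = 4 → value at rank 4 = 158.
(b) r = 3.4; between ranks 3 (154) and 4 (158): 155.6.
|158 − 155.6| = 2.4.

2.40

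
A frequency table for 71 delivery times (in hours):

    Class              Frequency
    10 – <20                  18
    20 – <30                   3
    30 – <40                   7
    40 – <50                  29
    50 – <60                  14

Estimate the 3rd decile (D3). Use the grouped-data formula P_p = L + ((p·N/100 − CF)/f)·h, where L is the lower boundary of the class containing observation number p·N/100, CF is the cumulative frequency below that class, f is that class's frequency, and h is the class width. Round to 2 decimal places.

30.43

N = 71; target position k = 30/100 · 71 = 21.3.
Cumulative frequencies: 18, 21, 28, 57, 71.
Observation 21.3 falls in the class 30 – <40.
L = 30, CF = 21, f = 7, h = 10.
P30 = 30 + ((21.3 − 21)/7)·10 = 30 + 0.428571 = 30.4286.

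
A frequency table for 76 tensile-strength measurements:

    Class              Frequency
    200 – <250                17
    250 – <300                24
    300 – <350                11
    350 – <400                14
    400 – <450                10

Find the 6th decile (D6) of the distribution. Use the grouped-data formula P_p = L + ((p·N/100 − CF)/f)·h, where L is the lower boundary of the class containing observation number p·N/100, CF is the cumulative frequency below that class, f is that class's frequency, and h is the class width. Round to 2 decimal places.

320.91

N = 76; target position k = 60/100 · 76 = 45.6.
Cumulative frequencies: 17, 41, 52, 66, 76.
Observation 45.6 falls in the class 300 – <350.
L = 300, CF = 41, f = 11, h = 50.
P60 = 300 + ((45.6 − 41)/11)·50 = 300 + 20.9091 = 320.909.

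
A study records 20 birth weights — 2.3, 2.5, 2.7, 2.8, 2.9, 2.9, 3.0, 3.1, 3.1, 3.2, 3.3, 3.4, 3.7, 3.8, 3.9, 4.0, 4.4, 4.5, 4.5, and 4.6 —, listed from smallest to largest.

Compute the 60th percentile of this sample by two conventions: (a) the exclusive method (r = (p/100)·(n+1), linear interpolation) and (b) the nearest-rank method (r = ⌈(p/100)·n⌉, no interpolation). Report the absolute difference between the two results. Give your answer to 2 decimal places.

0.18

n = 20.
(a) r = 12.6; between ranks 12 (3.4) and 13 (3.7): 3.58.
(b) the nearest-rank method: rank 12 → 3.4.
|3.58 − 3.4| = 0.18.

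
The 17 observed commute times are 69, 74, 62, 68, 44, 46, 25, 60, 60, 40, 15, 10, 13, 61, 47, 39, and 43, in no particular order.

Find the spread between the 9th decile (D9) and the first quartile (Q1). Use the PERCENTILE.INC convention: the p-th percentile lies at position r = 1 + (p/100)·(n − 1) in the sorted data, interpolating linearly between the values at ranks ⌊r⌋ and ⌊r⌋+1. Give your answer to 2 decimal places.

29.40

Sorted: 10, 13, 15, 25, 39, 40, 43, 44, 46, 47, 60, 60, 61, 62, 68, 69, 74.
n = 17.
P25: r = 5 (integer) → 39.
P90: r = 15.4; ranks 15–16 are 68, 69; interpolating gives 68.4.
Difference: 68.4 − 39 = 29.4.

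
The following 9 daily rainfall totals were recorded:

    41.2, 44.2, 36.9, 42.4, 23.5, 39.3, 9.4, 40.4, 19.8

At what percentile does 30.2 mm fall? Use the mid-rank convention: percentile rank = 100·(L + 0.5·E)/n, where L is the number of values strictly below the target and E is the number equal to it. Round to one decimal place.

Sorted: 9.4, 19.8, 23.5, 36.9, 39.3, 40.4, 41.2, 42.4, 44.2.
Count below 30.2: L = 3; count equal: E = 0; n = 9.
Percentile rank = 100·(3 + 0.5·0)/9 = 100·3/9 = 33.33.

33.3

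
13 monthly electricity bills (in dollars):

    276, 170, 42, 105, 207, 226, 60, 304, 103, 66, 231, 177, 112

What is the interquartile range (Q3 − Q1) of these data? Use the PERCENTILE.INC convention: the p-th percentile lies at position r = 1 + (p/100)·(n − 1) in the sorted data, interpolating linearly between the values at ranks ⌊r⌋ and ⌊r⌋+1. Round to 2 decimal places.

Sorted: 42, 60, 66, 103, 105, 112, 170, 177, 207, 226, 231, 276, 304.
n = 13.
P25: r = 4 (integer) → 103.
P75: r = 10 (integer) → 226.
Difference: 226 − 103 = 123.

123.00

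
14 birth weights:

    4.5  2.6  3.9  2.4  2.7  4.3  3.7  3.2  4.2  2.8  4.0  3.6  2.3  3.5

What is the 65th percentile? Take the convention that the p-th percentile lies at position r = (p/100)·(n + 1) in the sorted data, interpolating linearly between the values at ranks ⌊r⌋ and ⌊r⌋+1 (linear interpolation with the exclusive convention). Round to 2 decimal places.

Sorted: 2.3, 2.4, 2.6, 2.7, 2.8, 3.2, 3.5, 3.6, 3.7, 3.9, 4.0, 4.2, 4.3, 4.5.
n = 14.
r = (65/100)·(14 + 1) = 9.75.
Rank 9 is 3.7 and rank 10 is 3.9.
Interpolate: 3.7 + 0.75·(3.9 − 3.7) = 3.7 + 0.75·0.2 = 3.85.

3.85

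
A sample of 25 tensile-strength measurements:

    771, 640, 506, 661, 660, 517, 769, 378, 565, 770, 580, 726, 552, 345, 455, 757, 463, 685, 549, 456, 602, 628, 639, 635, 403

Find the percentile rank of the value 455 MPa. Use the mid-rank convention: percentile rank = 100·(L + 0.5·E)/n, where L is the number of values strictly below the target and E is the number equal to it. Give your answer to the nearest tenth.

Sorted: 345, 378, 403, 455, 456, 463, 506, 517, 549, 552, 565, 580, 602, 628, 635, 639, 640, 660, 661, 685, 726, 757, 769, 770, 771.
Count below 455: L = 3; count equal: E = 1; n = 25.
Percentile rank = 100·(3 + 0.5·1)/25 = 100·3.5/25 = 14.

14.0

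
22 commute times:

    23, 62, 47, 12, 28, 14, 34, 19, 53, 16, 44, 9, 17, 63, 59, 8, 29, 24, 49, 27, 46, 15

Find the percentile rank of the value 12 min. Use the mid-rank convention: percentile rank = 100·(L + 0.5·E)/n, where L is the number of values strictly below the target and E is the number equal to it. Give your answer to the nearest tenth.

11.4

Sorted: 8, 9, 12, 14, 15, 16, 17, 19, 23, 24, 27, 28, 29, 34, 44, 46, 47, 49, 53, 59, 62, 63.
Count below 12: L = 2; count equal: E = 1; n = 22.
Percentile rank = 100·(2 + 0.5·1)/22 = 100·2.5/22 = 11.36.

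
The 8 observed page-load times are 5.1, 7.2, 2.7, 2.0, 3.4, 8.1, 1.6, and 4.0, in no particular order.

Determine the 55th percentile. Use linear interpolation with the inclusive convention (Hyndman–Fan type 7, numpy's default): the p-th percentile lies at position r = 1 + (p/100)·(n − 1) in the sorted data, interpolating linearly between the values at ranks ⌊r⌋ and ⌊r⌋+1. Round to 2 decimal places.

3.91

Sorted: 1.6, 2.0, 2.7, 3.4, 4.0, 5.1, 7.2, 8.1.
n = 8.
r = 1 + (55/100)·(8 − 1) = 1 + 3.85 = 4.85.
Rank 4 is 3.4 and rank 5 is 4.0.
Interpolate: 3.4 + 0.85·(4.0 − 3.4) = 3.4 + 0.85·0.6 = 3.91.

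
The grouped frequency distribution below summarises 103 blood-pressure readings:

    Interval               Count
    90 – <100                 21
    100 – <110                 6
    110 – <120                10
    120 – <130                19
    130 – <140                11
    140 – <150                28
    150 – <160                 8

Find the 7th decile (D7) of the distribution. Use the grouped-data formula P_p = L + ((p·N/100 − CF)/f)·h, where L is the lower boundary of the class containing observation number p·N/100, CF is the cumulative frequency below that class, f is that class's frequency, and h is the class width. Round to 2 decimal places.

N = 103; target position k = 70/100 · 103 = 72.1.
Cumulative frequencies: 21, 27, 37, 56, 67, 95, 103.
Observation 72.1 falls in the class 140 – <150.
L = 140, CF = 67, f = 28, h = 10.
P70 = 140 + ((72.1 − 67)/28)·10 = 140 + 1.82143 = 141.821.

141.82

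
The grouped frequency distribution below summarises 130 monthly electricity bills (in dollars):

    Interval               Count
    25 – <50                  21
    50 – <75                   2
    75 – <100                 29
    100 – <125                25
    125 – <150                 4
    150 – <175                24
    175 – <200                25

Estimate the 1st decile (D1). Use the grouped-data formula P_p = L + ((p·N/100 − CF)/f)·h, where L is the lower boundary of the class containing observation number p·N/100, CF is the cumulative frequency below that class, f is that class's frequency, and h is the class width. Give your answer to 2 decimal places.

N = 130; target position k = 10/100 · 130 = 13.
Cumulative frequencies: 21, 23, 52, 77, 81, 105, 130.
Observation 13 falls in the class 25 – <50.
L = 25, CF = 0, f = 21, h = 25.
P10 = 25 + ((13 − 0)/21)·25 = 25 + 15.4762 = 40.4762.

40.48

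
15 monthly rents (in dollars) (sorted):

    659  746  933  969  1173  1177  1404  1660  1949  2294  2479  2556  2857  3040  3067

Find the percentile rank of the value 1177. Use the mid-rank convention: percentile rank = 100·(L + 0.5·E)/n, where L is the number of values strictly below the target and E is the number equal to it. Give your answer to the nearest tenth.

Count below 1177: L = 5; count equal: E = 1; n = 15.
Percentile rank = 100·(5 + 0.5·1)/15 = 100·5.5/15 = 36.67.

36.7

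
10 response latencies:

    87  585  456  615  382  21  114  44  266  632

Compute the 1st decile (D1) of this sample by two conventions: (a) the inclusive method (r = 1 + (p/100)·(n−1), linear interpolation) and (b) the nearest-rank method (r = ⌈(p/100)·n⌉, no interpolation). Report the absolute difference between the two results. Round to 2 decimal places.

20.70

Sorted: 21, 44, 87, 114, 266, 382, 456, 585, 615, 632.
n = 10.
(a) r = 1.9; between ranks 1 (21) and 2 (44): 41.7.
(b) the nearest-rank method: rank 1 → 21.
|41.7 − 21| = 20.7.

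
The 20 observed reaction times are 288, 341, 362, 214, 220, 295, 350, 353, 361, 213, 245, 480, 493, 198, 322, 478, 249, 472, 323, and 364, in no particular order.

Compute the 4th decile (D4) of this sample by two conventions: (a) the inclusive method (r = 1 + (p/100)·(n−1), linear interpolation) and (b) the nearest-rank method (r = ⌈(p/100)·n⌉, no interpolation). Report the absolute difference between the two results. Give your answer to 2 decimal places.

16.20

Sorted: 198, 213, 214, 220, 245, 249, 288, 295, 322, 323, 341, 350, 353, 361, 362, 364, 472, 478, 480, 493.
n = 20.
(a) r = 8.6; between ranks 8 (295) and 9 (322): 311.2.
(b) the nearest-rank method: rank 8 → 295.
|311.2 − 295| = 16.2.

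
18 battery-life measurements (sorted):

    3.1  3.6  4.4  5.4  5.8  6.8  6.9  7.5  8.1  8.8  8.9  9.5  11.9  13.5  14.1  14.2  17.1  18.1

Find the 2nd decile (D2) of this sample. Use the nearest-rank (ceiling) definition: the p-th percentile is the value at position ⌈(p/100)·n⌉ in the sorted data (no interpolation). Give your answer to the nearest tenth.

n = 18.
Position = ⌈20/100 · 18⌉ = ⌈3.6⌉ = 4.
The value at rank 4 is 5.4.

5.4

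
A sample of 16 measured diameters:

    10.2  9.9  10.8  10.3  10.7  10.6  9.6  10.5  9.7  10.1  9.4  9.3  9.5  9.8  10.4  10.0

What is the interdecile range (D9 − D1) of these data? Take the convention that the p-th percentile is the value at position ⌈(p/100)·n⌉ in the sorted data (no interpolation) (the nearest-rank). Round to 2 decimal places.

Sorted: 9.3, 9.4, 9.5, 9.6, 9.7, 9.8, 9.9, 10.0, 10.1, 10.2, 10.3, 10.4, 10.5, 10.6, 10.7, 10.8.
n = 16.
P10: rank ⌈10/100·16⌉ = 2 → 9.4.
P90: rank ⌈90/100·16⌉ = 15 → 10.7.
Difference: 10.7 − 9.4 = 1.3.

1.30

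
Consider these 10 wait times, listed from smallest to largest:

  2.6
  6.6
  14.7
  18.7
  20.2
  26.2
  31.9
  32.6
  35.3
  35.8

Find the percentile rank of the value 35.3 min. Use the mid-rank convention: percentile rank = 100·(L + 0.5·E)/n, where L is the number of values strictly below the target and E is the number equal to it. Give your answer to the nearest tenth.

85.0

Count below 35.3: L = 8; count equal: E = 1; n = 10.
Percentile rank = 100·(8 + 0.5·1)/10 = 100·8.5/10 = 85.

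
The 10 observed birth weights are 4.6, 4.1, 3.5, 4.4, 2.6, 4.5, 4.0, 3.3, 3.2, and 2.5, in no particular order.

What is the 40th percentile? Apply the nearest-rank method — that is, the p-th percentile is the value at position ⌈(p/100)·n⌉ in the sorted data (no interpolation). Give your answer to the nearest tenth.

Sorted: 2.5, 2.6, 3.2, 3.3, 3.5, 4.0, 4.1, 4.4, 4.5, 4.6.
n = 10.
Position = ⌈40/100 · 10⌉ = ⌈4⌉ = 4.
The value at rank 4 is 3.3.

3.3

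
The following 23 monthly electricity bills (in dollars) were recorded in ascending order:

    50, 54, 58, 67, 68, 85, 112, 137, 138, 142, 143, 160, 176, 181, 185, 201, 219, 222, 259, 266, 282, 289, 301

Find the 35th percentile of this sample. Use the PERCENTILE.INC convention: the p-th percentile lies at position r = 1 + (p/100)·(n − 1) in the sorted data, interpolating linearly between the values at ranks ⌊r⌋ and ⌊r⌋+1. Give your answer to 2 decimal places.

137.70

n = 23.
r = 1 + (35/100)·(23 − 1) = 1 + 7.7 = 8.7.
Rank 8 is 137 and rank 9 is 138.
Interpolate: 137 + 0.7·(138 − 137) = 137 + 0.7·1 = 137.7.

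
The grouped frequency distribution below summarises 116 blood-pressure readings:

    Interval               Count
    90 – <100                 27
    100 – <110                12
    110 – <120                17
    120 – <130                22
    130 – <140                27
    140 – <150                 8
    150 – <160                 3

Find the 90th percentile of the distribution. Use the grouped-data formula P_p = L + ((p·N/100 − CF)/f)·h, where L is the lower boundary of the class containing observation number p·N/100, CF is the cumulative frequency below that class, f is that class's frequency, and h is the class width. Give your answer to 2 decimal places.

N = 116; target position k = 90/100 · 116 = 104.4.
Cumulative frequencies: 27, 39, 56, 78, 105, 113, 116.
Observation 104.4 falls in the class 130 – <140.
L = 130, CF = 78, f = 27, h = 10.
P90 = 130 + ((104.4 − 78)/27)·10 = 130 + 9.77778 = 139.778.

139.78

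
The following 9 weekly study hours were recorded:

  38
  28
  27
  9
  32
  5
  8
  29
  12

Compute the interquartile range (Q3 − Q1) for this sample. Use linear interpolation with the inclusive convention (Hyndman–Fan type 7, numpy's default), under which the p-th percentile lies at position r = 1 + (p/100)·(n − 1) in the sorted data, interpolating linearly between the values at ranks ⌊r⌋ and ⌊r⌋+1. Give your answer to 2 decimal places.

Sorted: 5, 8, 9, 12, 27, 28, 29, 32, 38.
n = 9.
P25: r = 3 (integer) → 9.
P75: r = 7 (integer) → 29.
Difference: 29 − 9 = 20.

20.00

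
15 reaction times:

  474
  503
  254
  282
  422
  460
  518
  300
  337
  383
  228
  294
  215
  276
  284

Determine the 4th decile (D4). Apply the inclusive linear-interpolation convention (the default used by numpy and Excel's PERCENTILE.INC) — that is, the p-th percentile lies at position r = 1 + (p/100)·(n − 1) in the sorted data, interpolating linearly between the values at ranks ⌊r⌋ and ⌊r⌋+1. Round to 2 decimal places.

Sorted: 215, 228, 254, 276, 282, 284, 294, 300, 337, 383, 422, 460, 474, 503, 518.
n = 15.
r = 1 + (40/100)·(15 − 1) = 1 + 5.6 = 6.6.
Rank 6 is 284 and rank 7 is 294.
Interpolate: 284 + 0.6·(294 − 284) = 284 + 0.6·10 = 290.

290.00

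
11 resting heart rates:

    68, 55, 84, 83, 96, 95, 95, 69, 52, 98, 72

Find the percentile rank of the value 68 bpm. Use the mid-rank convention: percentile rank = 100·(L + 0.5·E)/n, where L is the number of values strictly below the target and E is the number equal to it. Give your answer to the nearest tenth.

22.7

Sorted: 52, 55, 68, 69, 72, 83, 84, 95, 95, 96, 98.
Count below 68: L = 2; count equal: E = 1; n = 11.
Percentile rank = 100·(2 + 0.5·1)/11 = 100·2.5/11 = 22.73.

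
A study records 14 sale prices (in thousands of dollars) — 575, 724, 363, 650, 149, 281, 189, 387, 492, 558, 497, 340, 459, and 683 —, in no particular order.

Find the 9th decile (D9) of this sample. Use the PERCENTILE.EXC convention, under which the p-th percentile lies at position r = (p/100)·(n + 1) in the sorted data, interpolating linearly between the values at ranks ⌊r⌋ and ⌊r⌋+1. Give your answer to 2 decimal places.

703.50

Sorted: 149, 189, 281, 340, 363, 387, 459, 492, 497, 558, 575, 650, 683, 724.
n = 14.
r = (90/100)·(14 + 1) = 13.5.
Rank 13 is 683 and rank 14 is 724.
Interpolate: 683 + 0.5·(724 − 683) = 683 + 0.5·41 = 703.5.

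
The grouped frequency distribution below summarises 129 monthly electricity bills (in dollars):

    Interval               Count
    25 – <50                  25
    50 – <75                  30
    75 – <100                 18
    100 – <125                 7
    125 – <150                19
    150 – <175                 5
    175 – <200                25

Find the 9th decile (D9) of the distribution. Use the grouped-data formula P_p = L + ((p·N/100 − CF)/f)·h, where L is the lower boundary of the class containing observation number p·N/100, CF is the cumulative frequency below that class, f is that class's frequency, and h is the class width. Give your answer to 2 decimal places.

N = 129; target position k = 90/100 · 129 = 116.1.
Cumulative frequencies: 25, 55, 73, 80, 99, 104, 129.
Observation 116.1 falls in the class 175 – <200.
L = 175, CF = 104, f = 25, h = 25.
P90 = 175 + ((116.1 − 104)/25)·25 = 175 + 12.1 = 187.1.

187.10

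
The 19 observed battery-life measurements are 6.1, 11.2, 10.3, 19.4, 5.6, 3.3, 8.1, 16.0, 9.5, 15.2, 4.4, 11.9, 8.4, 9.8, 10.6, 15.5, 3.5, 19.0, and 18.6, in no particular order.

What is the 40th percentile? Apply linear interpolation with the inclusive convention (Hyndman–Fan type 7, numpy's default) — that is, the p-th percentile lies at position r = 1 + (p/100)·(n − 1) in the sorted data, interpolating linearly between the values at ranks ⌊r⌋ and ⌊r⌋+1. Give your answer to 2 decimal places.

Sorted: 3.3, 3.5, 4.4, 5.6, 6.1, 8.1, 8.4, 9.5, 9.8, 10.3, 10.6, 11.2, 11.9, 15.2, 15.5, 16.0, 18.6, 19.0, 19.4.
n = 19.
r = 1 + (40/100)·(19 − 1) = 1 + 7.2 = 8.2.
Rank 8 is 9.5 and rank 9 is 9.8.
Interpolate: 9.5 + 0.2·(9.8 − 9.5) = 9.5 + 0.2·0.3 = 9.56.

9.56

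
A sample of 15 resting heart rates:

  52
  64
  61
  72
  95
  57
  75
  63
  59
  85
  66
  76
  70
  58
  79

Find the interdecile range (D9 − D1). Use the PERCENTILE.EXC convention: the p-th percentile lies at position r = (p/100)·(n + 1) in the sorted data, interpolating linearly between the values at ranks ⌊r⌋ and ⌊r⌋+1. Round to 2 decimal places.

34.00

Sorted: 52, 57, 58, 59, 61, 63, 64, 66, 70, 72, 75, 76, 79, 85, 95.
n = 15.
P10: r = 1.6; ranks 1–2 are 52, 57; interpolating gives 55.
P90: r = 14.4; ranks 14–15 are 85, 95; interpolating gives 89.
Difference: 89 − 55 = 34.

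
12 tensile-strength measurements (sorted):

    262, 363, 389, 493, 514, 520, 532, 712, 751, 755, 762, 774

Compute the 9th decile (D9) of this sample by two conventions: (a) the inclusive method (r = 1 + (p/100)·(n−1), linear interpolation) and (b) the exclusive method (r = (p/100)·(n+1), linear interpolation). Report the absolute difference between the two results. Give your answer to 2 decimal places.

9.10

n = 12.
(a) r = 10.9; between ranks 10 (755) and 11 (762): 761.3.
(b) r = 11.7; between ranks 11 (762) and 12 (774): 770.4.
|761.3 − 770.4| = 9.1.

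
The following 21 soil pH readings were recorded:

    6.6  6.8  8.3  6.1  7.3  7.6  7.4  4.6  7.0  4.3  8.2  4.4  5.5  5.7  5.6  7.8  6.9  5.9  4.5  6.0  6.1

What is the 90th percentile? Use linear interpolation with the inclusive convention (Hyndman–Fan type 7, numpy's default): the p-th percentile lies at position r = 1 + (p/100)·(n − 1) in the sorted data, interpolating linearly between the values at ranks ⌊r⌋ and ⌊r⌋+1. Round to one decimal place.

Sorted: 4.3, 4.4, 4.5, 4.6, 5.5, 5.6, 5.7, 5.9, 6.0, 6.1, 6.1, 6.6, 6.8, 6.9, 7.0, 7.3, 7.4, 7.6, 7.8, 8.2, 8.3.
n = 21.
r = 1 + (90/100)·(21 − 1) = 1 + 18 = 19.
r is an integer, so P90 is the value at rank 19: 7.8.

7.8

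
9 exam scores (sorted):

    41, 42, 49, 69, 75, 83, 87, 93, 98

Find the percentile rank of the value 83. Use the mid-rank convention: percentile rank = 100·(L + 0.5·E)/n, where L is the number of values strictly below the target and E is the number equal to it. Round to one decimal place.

61.1

Count below 83: L = 5; count equal: E = 1; n = 9.
Percentile rank = 100·(5 + 0.5·1)/9 = 100·5.5/9 = 61.11.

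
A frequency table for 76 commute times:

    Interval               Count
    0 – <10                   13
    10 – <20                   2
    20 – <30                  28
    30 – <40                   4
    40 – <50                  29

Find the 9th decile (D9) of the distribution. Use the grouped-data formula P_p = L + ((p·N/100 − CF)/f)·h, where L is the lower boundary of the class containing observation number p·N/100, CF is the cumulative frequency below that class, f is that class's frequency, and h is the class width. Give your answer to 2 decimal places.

47.38

N = 76; target position k = 90/100 · 76 = 68.4.
Cumulative frequencies: 13, 15, 43, 47, 76.
Observation 68.4 falls in the class 40 – <50.
L = 40, CF = 47, f = 29, h = 10.
P90 = 40 + ((68.4 − 47)/29)·10 = 40 + 7.37931 = 47.3793.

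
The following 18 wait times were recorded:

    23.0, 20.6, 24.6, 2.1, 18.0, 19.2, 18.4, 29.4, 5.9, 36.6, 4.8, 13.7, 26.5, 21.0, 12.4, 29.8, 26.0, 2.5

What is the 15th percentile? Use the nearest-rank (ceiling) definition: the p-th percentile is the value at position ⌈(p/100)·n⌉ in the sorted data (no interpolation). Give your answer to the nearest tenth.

4.8

Sorted: 2.1, 2.5, 4.8, 5.9, 12.4, 13.7, 18.0, 18.4, 19.2, 20.6, 21.0, 23.0, 24.6, 26.0, 26.5, 29.4, 29.8, 36.6.
n = 18.
Position = ⌈15/100 · 18⌉ = ⌈2.7⌉ = 3.
The value at rank 3 is 4.8.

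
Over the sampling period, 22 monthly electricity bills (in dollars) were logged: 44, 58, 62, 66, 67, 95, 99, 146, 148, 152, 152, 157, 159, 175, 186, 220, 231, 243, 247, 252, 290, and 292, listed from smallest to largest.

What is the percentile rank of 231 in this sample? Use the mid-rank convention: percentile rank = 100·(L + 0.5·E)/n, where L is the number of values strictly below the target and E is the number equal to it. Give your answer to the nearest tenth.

Count below 231: L = 16; count equal: E = 1; n = 22.
Percentile rank = 100·(16 + 0.5·1)/22 = 100·16.5/22 = 75.

75.0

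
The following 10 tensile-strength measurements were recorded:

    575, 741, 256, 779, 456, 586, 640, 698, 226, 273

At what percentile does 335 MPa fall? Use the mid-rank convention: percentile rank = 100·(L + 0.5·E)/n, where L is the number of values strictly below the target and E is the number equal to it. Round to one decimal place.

Sorted: 226, 256, 273, 456, 575, 586, 640, 698, 741, 779.
Count below 335: L = 3; count equal: E = 0; n = 10.
Percentile rank = 100·(3 + 0.5·0)/10 = 100·3/10 = 30.

30.0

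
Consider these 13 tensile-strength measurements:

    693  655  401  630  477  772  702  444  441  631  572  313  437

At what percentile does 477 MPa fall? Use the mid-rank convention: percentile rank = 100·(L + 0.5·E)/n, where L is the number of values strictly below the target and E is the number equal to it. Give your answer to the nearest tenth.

42.3

Sorted: 313, 401, 437, 441, 444, 477, 572, 630, 631, 655, 693, 702, 772.
Count below 477: L = 5; count equal: E = 1; n = 13.
Percentile rank = 100·(5 + 0.5·1)/13 = 100·5.5/13 = 42.31.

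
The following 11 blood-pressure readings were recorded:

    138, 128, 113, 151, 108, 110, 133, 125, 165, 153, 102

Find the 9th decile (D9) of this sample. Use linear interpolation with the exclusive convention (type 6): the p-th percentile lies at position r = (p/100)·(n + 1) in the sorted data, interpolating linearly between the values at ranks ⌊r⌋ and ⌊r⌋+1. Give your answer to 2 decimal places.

162.60

Sorted: 102, 108, 110, 113, 125, 128, 133, 138, 151, 153, 165.
n = 11.
r = (90/100)·(11 + 1) = 10.8.
Rank 10 is 153 and rank 11 is 165.
Interpolate: 153 + 0.8·(165 − 153) = 153 + 0.8·12 = 162.6.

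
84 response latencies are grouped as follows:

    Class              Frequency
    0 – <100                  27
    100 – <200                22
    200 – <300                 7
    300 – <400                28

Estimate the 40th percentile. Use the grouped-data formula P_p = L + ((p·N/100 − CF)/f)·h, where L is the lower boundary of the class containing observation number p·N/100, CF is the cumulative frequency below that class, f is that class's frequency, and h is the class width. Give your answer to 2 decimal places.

130.00

N = 84; target position k = 40/100 · 84 = 33.6.
Cumulative frequencies: 27, 49, 56, 84.
Observation 33.6 falls in the class 100 – <200.
L = 100, CF = 27, f = 22, h = 100.
P40 = 100 + ((33.6 − 27)/22)·100 = 100 + 30 = 130.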